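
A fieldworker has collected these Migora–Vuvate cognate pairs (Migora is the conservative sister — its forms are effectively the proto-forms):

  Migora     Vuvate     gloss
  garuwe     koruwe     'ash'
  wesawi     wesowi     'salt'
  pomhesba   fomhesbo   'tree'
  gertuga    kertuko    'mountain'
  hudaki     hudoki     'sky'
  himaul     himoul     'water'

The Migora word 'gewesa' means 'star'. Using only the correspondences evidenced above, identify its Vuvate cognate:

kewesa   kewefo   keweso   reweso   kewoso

keweso

gertuga ~ kertuko — Migora g corresponds to Vuvate k word-initially before a front vowel.
pomhesba ~ fomhesbo, gertuga ~ kertuko — Migora a corresponds to Vuvate o word-finally.
Applying these to Migora 'gewesa':
  gewesa → kewesa   (g→k word-initially before a front vowel)
  kewesa → keweso   (a→o word-finally)
So the Vuvate cognate is 'keweso'.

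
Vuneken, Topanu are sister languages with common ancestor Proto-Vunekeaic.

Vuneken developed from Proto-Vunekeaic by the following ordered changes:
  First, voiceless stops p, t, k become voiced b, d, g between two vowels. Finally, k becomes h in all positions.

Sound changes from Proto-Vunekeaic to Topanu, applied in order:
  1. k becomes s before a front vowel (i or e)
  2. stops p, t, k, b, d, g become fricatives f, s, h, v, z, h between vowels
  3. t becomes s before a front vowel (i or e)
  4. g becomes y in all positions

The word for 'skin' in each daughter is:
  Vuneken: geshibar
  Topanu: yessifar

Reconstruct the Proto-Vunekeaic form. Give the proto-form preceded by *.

*geskipar

Position 6: Vuneken has b, Topanu has f. Taking the neighbouring segments as reconstructed: Vuneken b could go back to *p or *b; Topanu f could go back to *p or *f — the one source consistent with every daughter is *p.
Position 4: Vuneken has h, Topanu has s. Taking the neighbouring segments as reconstructed: Vuneken h could go back to *k or *h; Topanu s could go back to *t or *k or *s — the one source consistent with every daughter is *k.
Position 1: Vuneken has g, Topanu has y. Taking the neighbouring segments as reconstructed: Vuneken g can only go back to *g; Topanu y could go back to *g or *y — the one source consistent with every daughter is *g.
The remaining positions agree across the daughters. Check the candidate against every language:
Vuneken: *geskipar > geskibar > geshibar  (by intervocalic voicing, unconditioned shift)
Topanu: *geskipar
  geskipar → gessipar   [palatalisation]
  gessipar → gessifar   [intervocalic lenition]
  gessifar (rule 3 does not apply)
  gessifar → yessifar   [unconditioned shift]
  giving Topanu yessifar.
*geskipar is the unique common source.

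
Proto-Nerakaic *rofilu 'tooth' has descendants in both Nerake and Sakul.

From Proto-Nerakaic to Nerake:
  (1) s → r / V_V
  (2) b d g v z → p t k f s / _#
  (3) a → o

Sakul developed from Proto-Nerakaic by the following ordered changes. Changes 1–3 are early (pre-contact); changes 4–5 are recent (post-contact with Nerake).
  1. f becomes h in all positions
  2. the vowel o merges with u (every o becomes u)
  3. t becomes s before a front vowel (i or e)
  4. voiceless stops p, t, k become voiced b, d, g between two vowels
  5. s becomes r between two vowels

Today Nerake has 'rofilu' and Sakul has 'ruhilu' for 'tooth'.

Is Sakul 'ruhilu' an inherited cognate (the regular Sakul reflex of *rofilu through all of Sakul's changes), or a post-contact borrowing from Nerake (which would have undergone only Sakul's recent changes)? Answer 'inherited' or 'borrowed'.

inherited

If inherited, *rofilu would pass through all of Sakul's changes:
Sakul: *rofilu > rohilu > ruhilu  (by unconditioned shift, vowel merger)
If borrowed from Nerake 'rofilu' after the early changes, it would undergo only the recent ones:
  rule 4 (intervocalic voicing): no change (rofilu)
  rule 5 (rhotacism): no change (rofilu)
  ⇒ as a loan: rofilu
Sakul 'ruhilu' matches the inherited outcome exactly, so it is an inherited cognate, not a loan.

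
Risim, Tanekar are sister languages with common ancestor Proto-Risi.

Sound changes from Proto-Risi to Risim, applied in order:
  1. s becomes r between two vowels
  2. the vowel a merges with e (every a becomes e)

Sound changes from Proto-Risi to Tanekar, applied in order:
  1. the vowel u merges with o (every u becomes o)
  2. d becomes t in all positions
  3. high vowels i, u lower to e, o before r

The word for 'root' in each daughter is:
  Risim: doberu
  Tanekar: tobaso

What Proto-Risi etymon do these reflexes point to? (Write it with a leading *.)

Position 4: Risim has e, Tanekar has a. Tanekar preserves a here (none of its changes turn any other segment into a), so the proto-segment is *a.
Position 5: Risim has r, Tanekar has s. Tanekar preserves s here (none of its changes turn any other segment into s), so the proto-segment is *s.
Verify the candidate proto-form against each daughter:
Risim: *dobasu
  dobasu → dobaru   [rhotacism]
  dobaru → doberu   [vowel merger]
  giving Risim doberu.
Tanekar: *dobasu > dobaso > tobaso  (by vowel merger, unconditioned shift)
No other proto-form is consistent with every reflex, so the reconstruction is *dobasu.

*dobasu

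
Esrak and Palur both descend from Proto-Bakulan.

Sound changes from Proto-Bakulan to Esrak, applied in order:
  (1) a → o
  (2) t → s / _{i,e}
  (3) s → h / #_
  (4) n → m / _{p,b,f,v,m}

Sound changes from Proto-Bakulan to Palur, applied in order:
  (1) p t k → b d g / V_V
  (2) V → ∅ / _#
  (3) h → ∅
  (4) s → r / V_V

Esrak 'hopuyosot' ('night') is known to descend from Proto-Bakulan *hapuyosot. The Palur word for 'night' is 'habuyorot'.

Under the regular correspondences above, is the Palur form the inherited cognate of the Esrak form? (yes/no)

no

Derive the expected Palur reflex of *hapuyosot:
Palur: *hapuyosot
  hapuyosot → habuyosot   [intervocalic voicing]
  habuyosot (rule 2 does not apply)
  habuyosot → abuyosot   [h-loss]
  abuyosot → abuyorot   [rhotacism]
  giving Palur abuyorot.
The regular Palur reflex would be 'abuyorot', but the attested form is 'habuyorot'. The correspondence is irregular, so they are not cognates (the Palur form has a different source).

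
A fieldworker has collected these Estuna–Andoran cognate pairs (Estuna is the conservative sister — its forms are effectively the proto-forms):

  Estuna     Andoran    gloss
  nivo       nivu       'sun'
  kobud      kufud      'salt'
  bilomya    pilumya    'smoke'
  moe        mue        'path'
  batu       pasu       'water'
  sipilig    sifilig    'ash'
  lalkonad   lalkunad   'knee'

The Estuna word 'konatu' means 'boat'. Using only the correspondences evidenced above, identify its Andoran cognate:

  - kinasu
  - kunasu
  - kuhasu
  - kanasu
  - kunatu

lalkonad ~ lalkunad — Estuna o corresponds to Andoran u after a consonant, before a nasal.
batu ~ pasu — Estuna t corresponds to Andoran s between vowels (before a back vowel).
Applying these to Estuna 'konatu':
  konatu → kunatu   (o→u after a consonant, before a nasal)
  kunatu → kunasu   (t→s between vowels (before a back vowel))
So the Andoran cognate is 'kunasu'.

kunasu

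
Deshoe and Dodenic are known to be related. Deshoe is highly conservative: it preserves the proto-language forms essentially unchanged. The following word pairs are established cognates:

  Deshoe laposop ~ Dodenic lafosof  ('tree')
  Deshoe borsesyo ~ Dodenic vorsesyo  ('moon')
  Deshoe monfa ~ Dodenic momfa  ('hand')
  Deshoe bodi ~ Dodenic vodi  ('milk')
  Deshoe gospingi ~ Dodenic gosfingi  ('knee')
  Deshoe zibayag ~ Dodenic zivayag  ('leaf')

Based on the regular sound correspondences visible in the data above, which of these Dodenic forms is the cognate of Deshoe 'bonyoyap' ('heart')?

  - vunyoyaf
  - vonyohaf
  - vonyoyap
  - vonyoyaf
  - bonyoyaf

borsesyo ~ vorsesyo, bodi ~ vodi — Deshoe b corresponds to Dodenic v word-initially before a back vowel.
laposop ~ lafosof — Deshoe p corresponds to Dodenic f word-finally.
Applying these to Deshoe 'bonyoyap':
  bonyoyap → vonyoyap   (b→v word-initially before a back vowel)
  vonyoyap → vonyoyaf   (p→f word-finally)
So the Dodenic cognate is 'vonyoyaf'.

vonyoyaf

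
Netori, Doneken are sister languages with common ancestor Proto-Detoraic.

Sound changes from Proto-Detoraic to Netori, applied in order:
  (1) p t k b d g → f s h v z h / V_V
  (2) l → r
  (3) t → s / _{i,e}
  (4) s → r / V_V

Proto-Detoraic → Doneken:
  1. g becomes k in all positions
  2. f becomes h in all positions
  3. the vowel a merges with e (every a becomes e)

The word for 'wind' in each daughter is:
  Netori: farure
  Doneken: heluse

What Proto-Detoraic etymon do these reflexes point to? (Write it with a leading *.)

Position 3: Netori has r, Doneken has l. Doneken preserves l here (none of its changes turn any other segment into l), so the proto-segment is *l.
Position 2: Netori has a, Doneken has e. Netori preserves a here (none of its changes turn any other segment into a), so the proto-segment is *a.
Verify the candidate proto-form against each daughter:
Netori: *faluse
  faluse (rule 1 does not apply)
  faluse → faruse   [unconditioned shift]
  faruse (rule 3 does not apply)
  faruse → farure   [rhotacism]
  giving Netori farure.
Doneken: *faluse > haluse > heluse  (by unconditioned shift, vowel merger)
*faluse is the unique common source.

*faluse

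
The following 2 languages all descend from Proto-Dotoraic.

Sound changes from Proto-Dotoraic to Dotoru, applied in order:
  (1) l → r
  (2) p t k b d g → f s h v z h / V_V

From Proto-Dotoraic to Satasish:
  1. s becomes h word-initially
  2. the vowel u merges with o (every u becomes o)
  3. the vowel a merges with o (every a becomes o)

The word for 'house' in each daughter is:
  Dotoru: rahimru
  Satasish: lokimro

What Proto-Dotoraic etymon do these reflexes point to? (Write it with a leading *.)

Position 7: Dotoru has u, Satasish has o. Dotoru preserves u here (none of its changes turn any other segment into u), so the proto-segment is *u.
Position 1: Dotoru has r, Satasish has l. Satasish preserves l here (none of its changes turn any other segment into l), so the proto-segment is *l.
Position 3: Dotoru has h, Satasish has k. Satasish preserves k here (none of its changes turn any other segment into k), so the proto-segment is *k.
Continuing position by position gives *lakimru; check it forward:
Dotoru: *lakimru
  lakimru → rakimru   [unconditioned shift]
  rakimru → rahimru   [intervocalic lenition]
  giving Dotoru rahimru.
Satasish: start from *lakimru.
  rule 1: no change — lakimru
  rule 2 (vowel merger): lakimru → lakimro
  rule 3 (vowel merger): lakimro → lokimro
  ⇒ Satasish lokimro
Only *lakimru yields all of Dotoru rahimru, Satasish lokimro.

*lakimru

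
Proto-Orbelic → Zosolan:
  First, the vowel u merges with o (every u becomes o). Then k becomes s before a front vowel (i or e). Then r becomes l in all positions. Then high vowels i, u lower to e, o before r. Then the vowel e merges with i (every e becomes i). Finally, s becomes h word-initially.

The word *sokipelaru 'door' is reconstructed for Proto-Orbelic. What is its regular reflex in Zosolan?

Zosolan: start from *sokipelaru.
  rule 1 (vowel merger): sokipelaru → sokipelaro
  rule 2 (palatalisation): sokipelaro → sosipelaro
  rule 3 (unconditioned shift): sosipelaro → sosipelalo
  rule 4: no change — sosipelalo
  rule 5 (vowel merger): sosipelalo → sosipilalo
  rule 6 (debuccalisation): sosipilalo → hosipilalo
  ⇒ Zosolan hosipilalo

hosipilalo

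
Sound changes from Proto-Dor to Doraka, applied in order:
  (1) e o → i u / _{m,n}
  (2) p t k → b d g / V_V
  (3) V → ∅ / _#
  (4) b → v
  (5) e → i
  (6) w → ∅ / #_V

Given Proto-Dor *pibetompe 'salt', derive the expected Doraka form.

Doraka: *pibetompe
  pibetompe → pibetumpe   [pre-nasal raising]
  pibetumpe → pibedumpe   [intervocalic voicing]
  pibedumpe → pibedump   [apocope]
  pibedump → pivedump   [unconditioned shift]
  pivedump → pividump   [vowel merger]
  pividump (rule 6 does not apply)
  giving Doraka pividump.

pividump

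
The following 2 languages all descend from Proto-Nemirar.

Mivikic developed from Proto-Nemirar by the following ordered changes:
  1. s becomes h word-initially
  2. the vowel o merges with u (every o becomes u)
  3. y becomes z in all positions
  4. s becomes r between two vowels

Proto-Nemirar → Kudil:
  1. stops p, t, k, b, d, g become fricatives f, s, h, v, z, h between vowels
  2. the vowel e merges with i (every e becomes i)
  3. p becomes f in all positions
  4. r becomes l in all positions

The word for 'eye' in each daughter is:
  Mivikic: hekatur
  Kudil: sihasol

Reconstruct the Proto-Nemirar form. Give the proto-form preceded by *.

*sekator

Position 6: Mivikic has u, Kudil has o. Kudil preserves o here (none of its changes turn any other segment into o), so the proto-segment is *o.
Position 2: Mivikic has e, Kudil has i. Mivikic preserves e here (none of its changes turn any other segment into e), so the proto-segment is *e.
Position 5: Mivikic has t, Kudil has s. Mivikic preserves t here (none of its changes turn any other segment into t), so the proto-segment is *t.
Verify the candidate proto-form against each daughter:
Mivikic: *sekator > hekator > hekatur  (by debuccalisation, vowel merger)
Kudil: *sekator > sehasor > sihasor > sihasol  (by intervocalic lenition, vowel merger, unconditioned shift)
Only *sekator yields all of Mivikic hekatur, Kudil sihasol.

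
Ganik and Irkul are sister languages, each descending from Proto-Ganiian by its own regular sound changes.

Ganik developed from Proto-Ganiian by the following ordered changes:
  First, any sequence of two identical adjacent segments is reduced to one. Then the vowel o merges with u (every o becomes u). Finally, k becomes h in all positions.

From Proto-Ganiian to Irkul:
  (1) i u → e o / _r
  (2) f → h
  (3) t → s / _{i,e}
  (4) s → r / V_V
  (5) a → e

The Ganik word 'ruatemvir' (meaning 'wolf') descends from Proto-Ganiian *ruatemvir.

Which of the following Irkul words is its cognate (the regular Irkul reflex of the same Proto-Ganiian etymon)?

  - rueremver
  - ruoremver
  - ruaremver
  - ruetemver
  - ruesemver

Irkul: *ruatemvir > ruatemver > ruasemver > ruaremver > rueremver  (by pre-rhotic lowering, palatalisation, rhotacism, vowel merger)
Only 'rueremver' matches the regular Irkul development of *ruatemvir.

rueremver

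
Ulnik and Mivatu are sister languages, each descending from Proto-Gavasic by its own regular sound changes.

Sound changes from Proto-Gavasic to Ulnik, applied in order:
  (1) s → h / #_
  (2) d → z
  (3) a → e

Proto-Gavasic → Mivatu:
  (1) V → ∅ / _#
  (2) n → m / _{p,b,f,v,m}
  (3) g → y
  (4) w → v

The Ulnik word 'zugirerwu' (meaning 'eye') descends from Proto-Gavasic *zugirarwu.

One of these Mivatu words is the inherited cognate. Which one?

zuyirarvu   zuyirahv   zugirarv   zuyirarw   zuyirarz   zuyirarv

Mivatu: start from *zugirarwu.
  rule 1 (apocope): zugirarwu → zugirarw
  rule 2: no change — zugirarw
  rule 3 (unconditioned shift): zugirarw → zuyirarw
  rule 4 (unconditioned shift): zuyirarw → zuyirarv
  ⇒ Mivatu zuyirarv
Only 'zuyirarv' matches the regular Mivatu development of *zugirarwu.

zuyirarv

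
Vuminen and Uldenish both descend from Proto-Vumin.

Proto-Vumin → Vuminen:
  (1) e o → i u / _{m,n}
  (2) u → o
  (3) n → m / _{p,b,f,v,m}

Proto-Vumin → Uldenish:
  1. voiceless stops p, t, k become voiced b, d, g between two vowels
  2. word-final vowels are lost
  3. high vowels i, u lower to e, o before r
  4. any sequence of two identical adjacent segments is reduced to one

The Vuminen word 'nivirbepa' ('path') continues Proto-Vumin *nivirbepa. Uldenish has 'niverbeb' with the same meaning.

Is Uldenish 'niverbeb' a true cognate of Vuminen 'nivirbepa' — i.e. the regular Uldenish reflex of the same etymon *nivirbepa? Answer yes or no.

yes

Derive the expected Uldenish reflex of *nivirbepa:
Uldenish: *nivirbepa > nivirbeba > nivirbeb > niverbeb  (by intervocalic voicing, apocope, pre-rhotic lowering)
Uldenish 'niverbeb' matches the regular reflex exactly, so the pair is cognate.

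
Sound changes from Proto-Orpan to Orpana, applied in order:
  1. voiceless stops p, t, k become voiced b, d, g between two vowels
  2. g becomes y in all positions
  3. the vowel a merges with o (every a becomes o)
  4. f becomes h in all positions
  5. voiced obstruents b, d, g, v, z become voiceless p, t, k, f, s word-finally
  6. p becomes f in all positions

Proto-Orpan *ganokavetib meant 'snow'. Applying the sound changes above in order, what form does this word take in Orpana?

yonoyovedif

Orpana: start from *ganokavetib.
  rule 1 (intervocalic voicing): ganokavetib → ganogavedib
  rule 2 (unconditioned shift): ganogavedib → yanoyavedib
  rule 3 (vowel merger): yanoyavedib → yonoyovedib
  rule 4: no change — yonoyovedib
  rule 5 (final devoicing): yonoyovedib → yonoyovedip
  rule 6 (unconditioned shift): yonoyovedip → yonoyovedif
  ⇒ Orpana yonoyovedif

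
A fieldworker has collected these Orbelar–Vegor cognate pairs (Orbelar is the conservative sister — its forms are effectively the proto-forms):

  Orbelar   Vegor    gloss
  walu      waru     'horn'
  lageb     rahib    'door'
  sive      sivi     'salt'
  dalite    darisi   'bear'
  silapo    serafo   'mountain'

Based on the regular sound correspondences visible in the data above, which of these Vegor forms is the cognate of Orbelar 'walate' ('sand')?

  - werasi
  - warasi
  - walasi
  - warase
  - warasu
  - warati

silapo ~ serafo — Orbelar l corresponds to Vegor r between vowels (before a back vowel).
dalite ~ darisi — Orbelar t corresponds to Vegor s between vowels (before a front vowel).
sive ~ sivi, dalite ~ darisi — Orbelar e corresponds to Vegor i word-finally.
Applying these to Orbelar 'walate':
  walate → warate   (l→r between vowels (before a back vowel))
  warate → warase   (t→s between vowels (before a front vowel))
  warase → warasi   (e→i word-finally)
So the Vegor cognate is 'warasi'.

warasi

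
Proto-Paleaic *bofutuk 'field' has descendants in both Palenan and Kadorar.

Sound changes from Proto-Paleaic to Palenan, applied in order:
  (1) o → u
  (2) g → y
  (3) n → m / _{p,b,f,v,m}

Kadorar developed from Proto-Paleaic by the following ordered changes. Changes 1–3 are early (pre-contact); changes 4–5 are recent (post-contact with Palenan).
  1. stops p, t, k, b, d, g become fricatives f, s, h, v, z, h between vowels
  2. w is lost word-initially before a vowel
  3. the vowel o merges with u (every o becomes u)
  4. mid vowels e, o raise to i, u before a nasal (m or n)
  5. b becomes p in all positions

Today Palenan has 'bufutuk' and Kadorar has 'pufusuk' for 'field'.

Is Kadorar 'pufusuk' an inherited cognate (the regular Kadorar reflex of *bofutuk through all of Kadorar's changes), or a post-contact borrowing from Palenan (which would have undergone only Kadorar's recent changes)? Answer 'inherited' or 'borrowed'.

If inherited, *bofutuk would pass through all of Kadorar's changes:
Kadorar: start from *bofutuk.
  rule 1 (intervocalic lenition): bofutuk → bofusuk
  rule 2: no change — bofusuk
  rule 3 (vowel merger): bofusuk → bufusuk
  rule 4: no change — bufusuk
  rule 5 (unconditioned shift): bufusuk → pufusuk
  ⇒ Kadorar pufusuk
If borrowed from Palenan 'bufutuk' after the early changes, it would undergo only the recent ones:
  rule 4 (pre-nasal raising): no change (bufutuk)
  rule 5 (unconditioned shift): bufutuk → pufutuk
  ⇒ as a loan: pufutuk
Kadorar 'pufusuk' matches the inherited outcome exactly, so it is an inherited cognate, not a loan.

inherited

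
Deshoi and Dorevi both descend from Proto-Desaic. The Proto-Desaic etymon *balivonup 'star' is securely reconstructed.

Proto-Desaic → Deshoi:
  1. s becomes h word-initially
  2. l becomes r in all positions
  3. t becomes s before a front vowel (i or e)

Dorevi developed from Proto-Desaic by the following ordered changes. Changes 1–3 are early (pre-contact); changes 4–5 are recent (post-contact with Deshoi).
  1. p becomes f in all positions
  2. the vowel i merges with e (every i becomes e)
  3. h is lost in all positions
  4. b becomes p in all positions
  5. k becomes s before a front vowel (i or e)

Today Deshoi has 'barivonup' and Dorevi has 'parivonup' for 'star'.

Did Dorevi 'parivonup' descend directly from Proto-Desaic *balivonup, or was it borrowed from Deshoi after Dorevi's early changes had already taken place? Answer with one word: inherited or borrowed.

If inherited, *balivonup would pass through all of Dorevi's changes:
Dorevi: *balivonup > balivonuf > balevonuf > palevonuf  (by unconditioned shift, vowel merger, unconditioned shift)
If borrowed from Deshoi 'barivonup' after the early changes, it would undergo only the recent ones:
  rule 4 (unconditioned shift): barivonup → parivonup
  rule 5 (palatalisation): no change (parivonup)
  ⇒ as a loan: parivonup
Dorevi 'parivonup' matches the loan outcome 'parivonup', not the inherited 'palevonuf' — it skipped the early Dorevi changes, so it was borrowed from Deshoi.

borrowed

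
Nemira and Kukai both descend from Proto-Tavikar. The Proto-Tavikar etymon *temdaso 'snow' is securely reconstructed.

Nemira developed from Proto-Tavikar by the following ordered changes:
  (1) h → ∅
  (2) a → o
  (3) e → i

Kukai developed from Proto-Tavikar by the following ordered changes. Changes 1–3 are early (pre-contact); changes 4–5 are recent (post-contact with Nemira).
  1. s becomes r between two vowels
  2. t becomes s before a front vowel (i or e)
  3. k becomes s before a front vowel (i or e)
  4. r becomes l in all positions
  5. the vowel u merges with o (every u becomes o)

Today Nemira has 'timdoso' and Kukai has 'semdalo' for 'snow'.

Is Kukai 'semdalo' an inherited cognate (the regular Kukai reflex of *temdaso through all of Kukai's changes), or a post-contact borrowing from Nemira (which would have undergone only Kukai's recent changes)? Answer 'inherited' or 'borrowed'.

If inherited, *temdaso would pass through all of Kukai's changes:
Kukai: start from *temdaso.
  rule 1 (rhotacism): temdaso → temdaro
  rule 2 (palatalisation): temdaro → semdaro
  rule 3: no change — semdaro
  rule 4 (unconditioned shift): semdaro → semdalo
  rule 5: no change — semdalo
  ⇒ Kukai semdalo
If borrowed from Nemira 'timdoso' after the early changes, it would undergo only the recent ones:
  rule 4 (unconditioned shift): no change (timdoso)
  rule 5 (vowel merger): no change (timdoso)
  ⇒ as a loan: timdoso
Kukai 'semdalo' matches the inherited outcome exactly, so it is an inherited cognate, not a loan.

inherited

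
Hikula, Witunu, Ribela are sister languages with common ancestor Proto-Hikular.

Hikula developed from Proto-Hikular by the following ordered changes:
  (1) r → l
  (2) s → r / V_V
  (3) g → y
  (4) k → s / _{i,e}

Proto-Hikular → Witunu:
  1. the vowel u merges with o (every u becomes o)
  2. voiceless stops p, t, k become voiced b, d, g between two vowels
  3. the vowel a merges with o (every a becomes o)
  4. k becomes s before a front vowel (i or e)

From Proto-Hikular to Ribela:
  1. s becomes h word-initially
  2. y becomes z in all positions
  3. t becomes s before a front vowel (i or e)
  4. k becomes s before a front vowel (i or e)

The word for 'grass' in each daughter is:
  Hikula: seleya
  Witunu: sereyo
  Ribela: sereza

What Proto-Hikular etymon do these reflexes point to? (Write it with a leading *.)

*kereya

Position 1: Hikula has s, Witunu has s, Ribela has s. Taking the neighbouring segments as reconstructed: Hikula s could go back to *k or *s; Witunu s could go back to *k or *s; Ribela s could go back to *t or *k — the one source consistent with every daughter is *k.
Position 6: Hikula has a, Witunu has o, Ribela has a. Hikula preserves a here (none of its changes turn any other segment into a), so the proto-segment is *a.
Continuing position by position gives *kereya; check it forward:
Hikula: start from *kereya.
  rule 1 (unconditioned shift): kereya → keleya
  rule 2: no change — keleya
  rule 3: no change — keleya
  rule 4 (palatalisation): keleya → seleya
  ⇒ Hikula seleya
Witunu: *kereya > kereyo > sereyo  (by vowel merger, palatalisation)
Ribela: start from *kereya.
  rule 1: no change — kereya
  rule 2 (unconditioned shift): kereya → kereza
  rule 3: no change — kereza
  rule 4 (palatalisation): kereza → sereza
  ⇒ Ribela sereza
Only *kereya yields all of Hikula seleya, Witunu sereyo, Ribela sereza.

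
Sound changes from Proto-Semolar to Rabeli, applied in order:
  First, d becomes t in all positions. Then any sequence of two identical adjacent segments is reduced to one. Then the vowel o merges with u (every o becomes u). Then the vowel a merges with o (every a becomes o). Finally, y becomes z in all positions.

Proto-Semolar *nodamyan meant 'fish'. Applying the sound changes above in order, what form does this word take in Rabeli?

nutomzon

Rabeli: *nodamyan
  nodamyan → notamyan   [unconditioned shift]
  notamyan (rule 2 does not apply)
  notamyan → nutamyan   [vowel merger]
  nutamyan → nutomyon   [vowel merger]
  nutomyon → nutomzon   [unconditioned shift]
  giving Rabeli nutomzon.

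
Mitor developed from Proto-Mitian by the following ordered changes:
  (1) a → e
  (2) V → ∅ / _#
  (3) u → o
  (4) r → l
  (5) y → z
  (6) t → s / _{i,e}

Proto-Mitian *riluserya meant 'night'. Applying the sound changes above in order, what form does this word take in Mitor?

Mitor: *riluserya > riluserye > rilusery > rilosery > lilosely > liloselz  (by vowel merger, apocope, vowel merger, unconditioned shift, unconditioned shift)

liloselz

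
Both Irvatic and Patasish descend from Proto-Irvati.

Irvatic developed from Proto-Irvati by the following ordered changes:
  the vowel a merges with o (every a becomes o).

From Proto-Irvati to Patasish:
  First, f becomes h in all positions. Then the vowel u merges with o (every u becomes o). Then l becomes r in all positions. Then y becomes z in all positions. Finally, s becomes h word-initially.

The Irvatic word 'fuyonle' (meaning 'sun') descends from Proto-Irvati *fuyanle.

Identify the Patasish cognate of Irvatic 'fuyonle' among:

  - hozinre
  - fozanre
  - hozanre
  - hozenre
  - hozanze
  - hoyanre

hozanre

Patasish: *fuyanle
  fuyanle → huyanle   [unconditioned shift]
  huyanle → hoyanle   [vowel merger]
  hoyanle → hoyanre   [unconditioned shift]
  hoyanre → hozanre   [unconditioned shift]
  hozanre (rule 5 does not apply)
  giving Patasish hozanre.
Among the options, 'hozanre' alone shows every Patasish change applied in order.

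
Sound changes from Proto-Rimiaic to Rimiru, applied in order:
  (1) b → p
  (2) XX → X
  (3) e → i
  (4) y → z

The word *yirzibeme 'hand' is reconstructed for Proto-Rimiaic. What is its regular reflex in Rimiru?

zirzipimi

Rimiru: *yirzibeme
  yirzibeme → yirzipeme   [unconditioned shift]
  yirzipeme (rule 2 does not apply)
  yirzipeme → yirzipimi   [vowel merger]
  yirzipimi → zirzipimi   [unconditioned shift]
  giving Rimiru zirzipimi.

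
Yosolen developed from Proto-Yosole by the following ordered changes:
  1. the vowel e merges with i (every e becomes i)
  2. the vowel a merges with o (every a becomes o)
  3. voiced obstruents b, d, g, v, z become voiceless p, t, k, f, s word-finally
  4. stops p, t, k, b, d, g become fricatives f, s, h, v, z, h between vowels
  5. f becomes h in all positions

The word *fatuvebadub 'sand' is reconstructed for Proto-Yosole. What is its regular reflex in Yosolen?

hosuvivozup

Yosolen: start from *fatuvebadub.
  rule 1 (vowel merger): fatuvebadub → fatuvibadub
  rule 2 (vowel merger): fatuvibadub → fotuvibodub
  rule 3 (final devoicing): fotuvibodub → fotuvibodup
  rule 4 (intervocalic lenition): fotuvibodup → fosuvivozup
  rule 5 (unconditioned shift): fosuvivozup → hosuvivozup
  ⇒ Yosolen hosuvivozup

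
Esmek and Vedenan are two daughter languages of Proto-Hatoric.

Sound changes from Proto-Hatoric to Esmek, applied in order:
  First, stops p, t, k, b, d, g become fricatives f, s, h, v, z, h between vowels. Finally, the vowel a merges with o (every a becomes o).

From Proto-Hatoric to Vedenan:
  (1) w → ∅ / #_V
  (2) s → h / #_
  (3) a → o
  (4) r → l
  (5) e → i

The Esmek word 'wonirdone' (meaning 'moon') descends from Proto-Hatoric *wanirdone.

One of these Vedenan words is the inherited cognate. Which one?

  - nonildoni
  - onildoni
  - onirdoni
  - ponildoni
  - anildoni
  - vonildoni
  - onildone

Vedenan: start from *wanirdone.
  rule 1 (glide loss): wanirdone → anirdone
  rule 2: no change — anirdone
  rule 3 (vowel merger): anirdone → onirdone
  rule 4 (unconditioned shift): onirdone → onildone
  rule 5 (vowel merger): onildone → onildoni
  ⇒ Vedenan onildoni
Among the options, 'onildoni' alone shows every Vedenan change applied in order.

onildoni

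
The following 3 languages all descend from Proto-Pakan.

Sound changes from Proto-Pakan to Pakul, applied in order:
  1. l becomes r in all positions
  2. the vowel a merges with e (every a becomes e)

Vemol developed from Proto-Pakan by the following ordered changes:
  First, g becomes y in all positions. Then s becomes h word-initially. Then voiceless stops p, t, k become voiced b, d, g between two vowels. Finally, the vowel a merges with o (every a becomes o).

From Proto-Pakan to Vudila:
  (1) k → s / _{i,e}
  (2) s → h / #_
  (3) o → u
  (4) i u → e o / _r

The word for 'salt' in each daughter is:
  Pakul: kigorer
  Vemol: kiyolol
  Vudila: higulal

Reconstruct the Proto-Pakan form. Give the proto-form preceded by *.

Position 7: Pakul has r, Vemol has l, Vudila has l. Vemol preserves l here (none of its changes turn any other segment into l), so the proto-segment is *l.
Position 4: Pakul has o, Vemol has o, Vudila has u. Pakul preserves o here (none of its changes turn any other segment into o), so the proto-segment is *o.
Position 3: Pakul has g, Vemol has y, Vudila has g. Pakul preserves g here (none of its changes turn any other segment into g), so the proto-segment is *g.
Verify the candidate proto-form against each daughter:
Pakul: *kigolal
  kigolal → kigorar   [unconditioned shift]
  kigorar → kigorer   [vowel merger]
  giving Pakul kigorer.
Vemol: *kigolal
  kigolal → kiyolal   [unconditioned shift]
  kiyolal (rule 2 does not apply)
  kiyolal (rule 3 does not apply)
  kiyolal → kiyolol   [vowel merger]
  giving Vemol kiyolol.
Vudila: *kigolal
  kigolal → sigolal   [palatalisation]
  sigolal → higolal   [debuccalisation]
  higolal → higulal   [vowel merger]
  higulal (rule 4 does not apply)
  giving Vudila higulal.
Only *kigolal yields all of Pakul kigorer, Vemol kiyolol, Vudila higulal.

*kigolal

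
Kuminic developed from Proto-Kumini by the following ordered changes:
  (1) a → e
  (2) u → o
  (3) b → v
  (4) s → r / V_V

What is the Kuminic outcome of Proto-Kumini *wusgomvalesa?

wosgomvelere

Kuminic: start from *wusgomvalesa.
  rule 1 (vowel merger): wusgomvalesa → wusgomvelese
  rule 2 (vowel merger): wusgomvelese → wosgomvelese
  rule 3: no change — wosgomvelese
  rule 4 (rhotacism): wosgomvelese → wosgomvelere
  ⇒ Kuminic wosgomvelere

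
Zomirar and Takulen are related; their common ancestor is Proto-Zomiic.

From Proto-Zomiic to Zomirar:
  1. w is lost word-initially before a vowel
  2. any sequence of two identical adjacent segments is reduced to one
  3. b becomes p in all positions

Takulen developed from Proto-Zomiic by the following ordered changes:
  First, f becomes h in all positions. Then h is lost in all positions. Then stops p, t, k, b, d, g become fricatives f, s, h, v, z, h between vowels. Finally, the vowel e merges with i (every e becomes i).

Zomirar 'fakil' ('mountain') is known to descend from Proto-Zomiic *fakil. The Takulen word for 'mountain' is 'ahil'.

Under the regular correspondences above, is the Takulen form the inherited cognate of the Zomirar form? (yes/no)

Derive the expected Takulen reflex of *fakil:
Takulen: *fakil
  fakil → hakil   [unconditioned shift]
  hakil → akil   [h-loss]
  akil → ahil   [intervocalic lenition]
  ahil (rule 4 does not apply)
  giving Takulen ahil.
Takulen 'ahil' matches the regular reflex exactly, so the pair is cognate.

yes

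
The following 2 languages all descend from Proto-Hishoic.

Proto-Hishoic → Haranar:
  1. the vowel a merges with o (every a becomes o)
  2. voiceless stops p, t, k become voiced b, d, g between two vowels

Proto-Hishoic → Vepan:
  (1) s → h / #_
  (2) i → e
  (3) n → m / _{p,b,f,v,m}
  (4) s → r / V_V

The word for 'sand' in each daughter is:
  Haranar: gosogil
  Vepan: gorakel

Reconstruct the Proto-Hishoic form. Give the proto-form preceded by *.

Position 6: Haranar has i, Vepan has e. Haranar preserves i here (none of its changes turn any other segment into i), so the proto-segment is *i.
Position 3: Haranar has s, Vepan has r. Haranar preserves s here (none of its changes turn any other segment into s), so the proto-segment is *s.
Position 5: Haranar has g, Vepan has k. Vepan preserves k here (none of its changes turn any other segment into k), so the proto-segment is *k.
Continuing position by position gives *gosakil; check it forward:
Haranar: start from *gosakil.
  rule 1 (vowel merger): gosakil → gosokil
  rule 2 (intervocalic voicing): gosokil → gosogil
  ⇒ Haranar gosogil
Vepan: *gosakil > gosakel > gorakel  (by vowel merger, rhotacism)
Only *gosakil yields all of Haranar gosogil, Vepan gorakel.

*gosakil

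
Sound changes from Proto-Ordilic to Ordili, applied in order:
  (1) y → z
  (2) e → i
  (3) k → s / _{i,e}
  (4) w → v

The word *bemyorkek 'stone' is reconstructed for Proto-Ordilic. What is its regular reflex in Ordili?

bimzorsik

Ordili: *bemyorkek > bemzorkek > bimzorkik > bimzorsik  (by unconditioned shift, vowel merger, palatalisation)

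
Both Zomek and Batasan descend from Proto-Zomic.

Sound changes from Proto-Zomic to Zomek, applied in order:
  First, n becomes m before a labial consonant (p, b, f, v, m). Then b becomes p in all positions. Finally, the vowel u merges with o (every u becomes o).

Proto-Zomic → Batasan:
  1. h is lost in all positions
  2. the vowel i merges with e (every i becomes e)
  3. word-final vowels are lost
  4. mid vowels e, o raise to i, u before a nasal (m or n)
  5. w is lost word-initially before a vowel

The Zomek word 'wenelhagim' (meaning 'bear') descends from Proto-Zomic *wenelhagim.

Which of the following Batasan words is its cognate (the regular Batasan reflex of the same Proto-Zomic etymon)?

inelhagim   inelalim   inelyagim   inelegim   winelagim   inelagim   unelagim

inelagim

Batasan: *wenelhagim
  wenelhagim → wenelagim   [h-loss]
  wenelagim → wenelagem   [vowel merger]
  wenelagem (rule 3 does not apply)
  wenelagem → winelagim   [pre-nasal raising]
  winelagim → inelagim   [glide loss]
  giving Batasan inelagim.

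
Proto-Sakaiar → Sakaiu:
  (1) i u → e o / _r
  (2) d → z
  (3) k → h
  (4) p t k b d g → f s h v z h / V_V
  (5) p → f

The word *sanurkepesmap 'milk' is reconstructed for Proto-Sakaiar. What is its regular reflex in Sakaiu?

Sakaiu: start from *sanurkepesmap.
  rule 1 (pre-rhotic lowering): sanurkepesmap → sanorkepesmap
  rule 2: no change — sanorkepesmap
  rule 3 (unconditioned shift): sanorkepesmap → sanorhepesmap
  rule 4 (intervocalic lenition): sanorhepesmap → sanorhefesmap
  rule 5 (unconditioned shift): sanorhefesmap → sanorhefesmaf
  ⇒ Sakaiu sanorhefesmaf

sanorhefesmaf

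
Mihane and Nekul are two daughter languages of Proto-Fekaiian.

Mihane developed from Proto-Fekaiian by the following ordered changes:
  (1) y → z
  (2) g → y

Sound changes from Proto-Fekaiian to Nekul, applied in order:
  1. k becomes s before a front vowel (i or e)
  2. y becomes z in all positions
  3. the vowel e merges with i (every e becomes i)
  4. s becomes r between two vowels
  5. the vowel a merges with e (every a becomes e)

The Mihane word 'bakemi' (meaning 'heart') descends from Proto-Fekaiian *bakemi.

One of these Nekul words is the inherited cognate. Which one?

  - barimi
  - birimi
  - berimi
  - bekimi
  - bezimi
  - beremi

Nekul: *bakemi > basemi > basimi > barimi > berimi  (by palatalisation, vowel merger, rhotacism, vowel merger)

berimi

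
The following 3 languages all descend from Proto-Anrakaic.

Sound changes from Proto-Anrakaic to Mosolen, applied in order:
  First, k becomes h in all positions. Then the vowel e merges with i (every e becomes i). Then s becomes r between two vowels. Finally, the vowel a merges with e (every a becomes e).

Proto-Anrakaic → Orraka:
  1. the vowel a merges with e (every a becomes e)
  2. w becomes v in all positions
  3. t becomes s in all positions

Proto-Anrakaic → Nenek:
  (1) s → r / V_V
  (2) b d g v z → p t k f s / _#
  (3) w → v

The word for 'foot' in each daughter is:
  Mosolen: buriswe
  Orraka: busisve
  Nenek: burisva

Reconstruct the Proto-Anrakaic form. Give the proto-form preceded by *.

Position 3: Mosolen has r, Orraka has s, Nenek has r. Taking the neighbouring segments as reconstructed: Mosolen r could go back to *s or *r; Orraka s could go back to *t or *s; Nenek r could go back to *s or *r — the one source consistent with every daughter is *s.
Position 7: Mosolen has e, Orraka has e, Nenek has a. Nenek preserves a here (none of its changes turn any other segment into a), so the proto-segment is *a.
Position 6: Mosolen has w, Orraka has v, Nenek has v. Mosolen preserves w here (none of its changes turn any other segment into w), so the proto-segment is *w.
Verify the candidate proto-form against each daughter:
Mosolen: start from *busiswa.
  rule 1: no change — busiswa
  rule 2: no change — busiswa
  rule 3 (rhotacism): busiswa → buriswa
  rule 4 (vowel merger): buriswa → buriswe
  ⇒ Mosolen buriswe
Orraka: start from *busiswa.
  rule 1 (vowel merger): busiswa → busiswe
  rule 2 (unconditioned shift): busiswe → busisve
  rule 3: no change — busisve
  ⇒ Orraka busisve
Nenek: *busiswa > buriswa > burisva  (by rhotacism, unconditioned shift)
*busiswa is the unique common source.

*busiswa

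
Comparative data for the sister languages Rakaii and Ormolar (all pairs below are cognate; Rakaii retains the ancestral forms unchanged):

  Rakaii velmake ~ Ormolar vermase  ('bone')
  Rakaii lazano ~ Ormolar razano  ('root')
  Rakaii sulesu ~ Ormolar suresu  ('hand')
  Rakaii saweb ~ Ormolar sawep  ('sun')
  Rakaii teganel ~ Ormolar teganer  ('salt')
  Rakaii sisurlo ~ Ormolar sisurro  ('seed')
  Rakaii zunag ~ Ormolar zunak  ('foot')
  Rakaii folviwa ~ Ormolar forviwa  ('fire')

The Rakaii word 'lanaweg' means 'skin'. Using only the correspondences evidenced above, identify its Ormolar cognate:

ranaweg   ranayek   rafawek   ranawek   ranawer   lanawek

ranawek

lazano ~ razano — Rakaii l corresponds to Ormolar r word-initially before a back vowel.
zunag ~ zunak — Rakaii g corresponds to Ormolar k word-finally.
Applying these to Rakaii 'lanaweg':
  lanaweg → ranaweg   (l→r word-initially before a back vowel)
  ranaweg → ranawek   (g→k word-finally)
So the Ormolar cognate is 'ranawek'.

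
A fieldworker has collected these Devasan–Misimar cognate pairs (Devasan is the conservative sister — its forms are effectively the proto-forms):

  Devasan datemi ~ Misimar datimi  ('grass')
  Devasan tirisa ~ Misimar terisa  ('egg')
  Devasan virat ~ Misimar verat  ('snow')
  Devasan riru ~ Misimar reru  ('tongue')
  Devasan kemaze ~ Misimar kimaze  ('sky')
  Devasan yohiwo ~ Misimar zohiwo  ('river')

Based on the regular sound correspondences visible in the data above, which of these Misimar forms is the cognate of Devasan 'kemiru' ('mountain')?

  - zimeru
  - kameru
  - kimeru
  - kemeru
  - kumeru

datemi ~ datimi, kemaze ~ kimaze — Devasan e corresponds to Misimar i after a consonant, before a nasal.
tirisa ~ terisa, virat ~ verat — Devasan i corresponds to Misimar e after a consonant, before r.
Applying these to Devasan 'kemiru':
  kemiru → kimiru   (e→i after a consonant, before a nasal)
  kimiru → kimeru   (i→e after a consonant, before r)
So the Misimar cognate is 'kimeru'.

kimeru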